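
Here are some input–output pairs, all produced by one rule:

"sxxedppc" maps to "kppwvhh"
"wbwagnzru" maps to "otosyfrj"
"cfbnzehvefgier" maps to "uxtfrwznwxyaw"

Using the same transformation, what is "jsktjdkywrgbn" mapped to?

bkclbvcqojyt

The rule is to shift every letter 8 places backward in the alphabet (wrapping around), then delete the last character.
On "jsktjdkywrgbn": the first step gives "bkclbvcqojytf", and the second then gives "bkclbvcqojyt".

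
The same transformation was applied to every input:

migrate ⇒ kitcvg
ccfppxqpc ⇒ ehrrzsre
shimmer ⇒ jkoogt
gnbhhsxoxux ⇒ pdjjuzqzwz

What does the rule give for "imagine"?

The pattern: shift every letter 2 places forward in the alphabet (wrapping around), then delete the first character.
On "imagine" that produces "ocikpg".

ocikpg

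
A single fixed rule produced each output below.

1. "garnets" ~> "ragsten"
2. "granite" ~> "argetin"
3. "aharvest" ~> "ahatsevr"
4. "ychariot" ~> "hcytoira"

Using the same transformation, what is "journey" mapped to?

In each case the input is transformed by: move the first 3 characters to the end (rotate left by 3), then reverse the string.
For "journey", step one produces "rneyjou"; step two turns that into "uojyenr".

uojyenr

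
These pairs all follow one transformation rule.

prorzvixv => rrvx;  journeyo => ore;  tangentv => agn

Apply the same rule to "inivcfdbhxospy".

nvfbxs

The pattern: delete the last character, then keep every other character starting from the second (positions 2nd, 4th, 6th, ...).
Starting from "inivcfdbhxospy": after the first operation, "inivcfdbhxosp"; after the second, "nvfbxs".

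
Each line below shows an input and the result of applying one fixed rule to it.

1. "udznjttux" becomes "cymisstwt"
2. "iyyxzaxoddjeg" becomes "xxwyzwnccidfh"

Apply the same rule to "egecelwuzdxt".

The rule is to shift every letter 1 place backward in the alphabet (wrapping around), then move the first character to the end.
Applying both steps to "egecelwuzdxt": "dfdbdkvtycws", then "fdbdkvtycwsd".

fdbdkvtycwsd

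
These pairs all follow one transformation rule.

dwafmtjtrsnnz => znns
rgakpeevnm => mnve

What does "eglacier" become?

Rule — reverse the string, then keep only the first 4 characters.
Applying both steps to "eglacier": "reicalge", then "reic".

reic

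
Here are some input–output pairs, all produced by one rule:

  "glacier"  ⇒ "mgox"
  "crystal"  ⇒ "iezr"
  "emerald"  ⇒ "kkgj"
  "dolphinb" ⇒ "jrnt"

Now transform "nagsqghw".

tmwn

In each case the input is transformed by: shift every letter 6 places forward in the alphabet (wrapping around), then keep every other character starting from the first (positions 1st, 3rd, 5th, ...).
Working it through for "nagsqghw": intermediate "tgmywmnc", final "tmwn".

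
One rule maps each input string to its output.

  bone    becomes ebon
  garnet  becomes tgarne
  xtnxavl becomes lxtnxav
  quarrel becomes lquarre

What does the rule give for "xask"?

Rule — move the last character to the front.
Applying that to "xask" gives "kxas".

kxas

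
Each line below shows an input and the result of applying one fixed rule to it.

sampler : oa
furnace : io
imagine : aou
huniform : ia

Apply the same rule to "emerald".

Rule — shift every letter 12 places backward in the alphabet (wrapping around), then keep only the vowels.
Applying both steps to "emerald": "sasfozr", then "ao".

ao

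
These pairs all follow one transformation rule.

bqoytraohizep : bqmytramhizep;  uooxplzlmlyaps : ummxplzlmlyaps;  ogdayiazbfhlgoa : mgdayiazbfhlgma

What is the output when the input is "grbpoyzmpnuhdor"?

grbpmyzmpnuhdmr

The pattern: replace every "o" with "m".
For "grbpoyzmpnuhdor" the result is "grbpmyzmpnuhdmr".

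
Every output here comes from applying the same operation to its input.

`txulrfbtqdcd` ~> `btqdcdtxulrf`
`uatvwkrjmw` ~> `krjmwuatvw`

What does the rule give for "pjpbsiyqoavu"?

yqoavupjpbsi

Looking at the pairs, the operation is to swap the front and back halves of the string.
On "pjpbsiyqoavu" that produces "yqoavupjpbsi".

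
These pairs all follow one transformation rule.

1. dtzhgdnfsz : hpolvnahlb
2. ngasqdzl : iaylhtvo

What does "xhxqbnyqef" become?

Each output is the input with this applied: move the first 2 characters to the end (rotate left by 2), then shift every letter 8 places forward in the alphabet (wrapping around).
Working it through for "xhxqbnyqef": intermediate "xqbnyqefxh", final "fyjvgymnfp".
(Check on "ngasqdzl": → "asqdzlng" → "iaylhtvo" ✓)

fyjvgymnfp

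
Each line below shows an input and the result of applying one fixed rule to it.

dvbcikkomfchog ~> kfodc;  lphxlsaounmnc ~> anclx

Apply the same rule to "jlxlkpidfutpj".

The rule is to keep one character in every 3, starting at position 1 (positions 1st, 4th, 7th, ...), then move the last 3 characters to the front (rotate right by 3).
Applying both steps to "jlxlkpidfutpj": "jliuj", then "iujjl".
(Check on "lphxlsaounmnc": → "lxanc" → "anclx" ✓)

iujjl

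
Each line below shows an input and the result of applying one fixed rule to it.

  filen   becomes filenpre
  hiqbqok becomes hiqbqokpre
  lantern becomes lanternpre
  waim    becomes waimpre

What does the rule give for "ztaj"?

ztajpre

The transformation: append "pre".
On "ztaj" that produces "ztajpre".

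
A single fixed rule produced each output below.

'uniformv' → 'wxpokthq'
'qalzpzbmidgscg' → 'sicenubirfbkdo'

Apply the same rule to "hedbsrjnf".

The rule is to take characters alternately from the front and the back (1st, last, 2nd, 2nd-last, ...), then shift every letter 2 places forward in the alphabet (wrapping around).
"hedbsrjnf" → "hfendjbrs" → "jhgpfldtu".

jhgpfldtu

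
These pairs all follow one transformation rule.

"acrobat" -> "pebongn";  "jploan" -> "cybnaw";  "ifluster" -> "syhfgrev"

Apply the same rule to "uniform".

The pattern: move the first character to the end, then shift every letter 13 places forward in the alphabet (wrapping around) — i.e. ROT13.
Starting from "uniform": after the first operation, "niformu"; after the second, "avsbezh".
(Check on "jploan": → "ploanj" → "cybnaw" ✓)

avsbezh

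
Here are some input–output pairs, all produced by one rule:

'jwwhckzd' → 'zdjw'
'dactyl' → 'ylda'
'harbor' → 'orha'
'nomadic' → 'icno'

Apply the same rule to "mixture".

remi

Each output is the input with this applied: move the last 2 characters to the front (rotate right by 2), then keep only the first 4 characters.
"mixture" → "remi".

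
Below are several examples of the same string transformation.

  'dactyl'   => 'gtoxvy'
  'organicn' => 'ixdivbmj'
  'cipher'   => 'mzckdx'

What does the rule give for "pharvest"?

onzqmvck

The rule is to shift every letter 5 places backward in the alphabet (wrapping around), then reverse the string.
Working it through for "pharvest": intermediate "kcvmqzno", final "onzqmvck".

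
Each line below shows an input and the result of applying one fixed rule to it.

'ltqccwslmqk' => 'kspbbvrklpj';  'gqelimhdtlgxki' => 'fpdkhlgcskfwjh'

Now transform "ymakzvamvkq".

Looking at the pairs, the operation is to shift every letter 1 place backward in the alphabet (wrapping around).
So "ymakzvamvkq" becomes "xlzjyuzlujp".

xlzjyuzlujp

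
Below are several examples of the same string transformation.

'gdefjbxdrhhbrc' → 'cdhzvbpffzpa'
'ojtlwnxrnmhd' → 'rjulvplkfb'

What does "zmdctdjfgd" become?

barbhdeb

Rule — shift every letter 2 places backward in the alphabet (wrapping around), then delete the first 2 characters.
On "zmdctdjfgd": the first step gives "xkbarbhdeb", and the second then gives "barbhdeb".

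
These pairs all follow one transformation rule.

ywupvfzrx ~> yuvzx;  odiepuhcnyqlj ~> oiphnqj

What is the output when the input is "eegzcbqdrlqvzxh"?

Rule — keep every other character starting from the first (positions 1st, 3rd, 5th, ...).
"eegzcbqdrlqvzxh" → "egcqrqzh".

egcqrqzh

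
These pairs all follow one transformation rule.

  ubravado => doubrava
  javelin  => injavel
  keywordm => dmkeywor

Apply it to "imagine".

The pattern: move the last 2 characters to the front (rotate right by 2).
Applying that to "imagine" gives "neimagi".

neimagi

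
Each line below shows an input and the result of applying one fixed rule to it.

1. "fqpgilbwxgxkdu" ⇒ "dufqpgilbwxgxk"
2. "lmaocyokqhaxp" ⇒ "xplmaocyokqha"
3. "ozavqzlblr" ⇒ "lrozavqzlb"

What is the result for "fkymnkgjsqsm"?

smfkymnkgjsq

Looking at the pairs, the operation is to move the last 2 characters to the front (rotate right by 2).
Applying that to "fkymnkgjsqsm" gives "smfkymnkgjsq".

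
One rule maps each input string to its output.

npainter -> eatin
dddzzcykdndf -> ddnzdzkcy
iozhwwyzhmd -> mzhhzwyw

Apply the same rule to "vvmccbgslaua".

In each case the input is transformed by: take characters alternately from the front and the back (1st, last, 2nd, 2nd-last, ...), then delete the first 3 characters.
"vvmccbgslaua" → "vavumaclcsbg" → "umaclcsbg".

umaclcsbg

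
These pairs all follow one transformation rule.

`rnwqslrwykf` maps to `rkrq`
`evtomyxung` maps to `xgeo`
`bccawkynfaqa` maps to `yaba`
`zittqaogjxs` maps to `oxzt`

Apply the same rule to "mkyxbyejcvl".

evmx

The transformation: keep one character in every 3, starting at position 1 (positions 1st, 4th, 7th, ...), then swap the front and back halves of the string.
Working it through for "mkyxbyejcvl": intermediate "mxev", final "evmx".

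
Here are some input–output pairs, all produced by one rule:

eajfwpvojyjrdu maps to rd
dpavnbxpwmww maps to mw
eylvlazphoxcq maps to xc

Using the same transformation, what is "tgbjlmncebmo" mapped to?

Looking at the pairs, the operation is to move the last 3 characters to the front (rotate right by 3), then keep only the first 2 characters.
On "tgbjlmncebmo": the first step gives "bmotgbjlmnce", and the second then gives "bm".

bm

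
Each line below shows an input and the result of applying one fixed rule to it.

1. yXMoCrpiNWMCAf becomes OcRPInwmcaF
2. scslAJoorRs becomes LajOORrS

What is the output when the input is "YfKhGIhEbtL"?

HgiHeBTl

The pattern: flip the case of every letter, then delete the first 3 characters.
So "YfKhGIhEbtL" becomes "HgiHeBTl".
(Check on "yXMoCrpiNWMCAf": → "YxmOcRPInwmcaF" → "OcRPInwmcaF" ✓)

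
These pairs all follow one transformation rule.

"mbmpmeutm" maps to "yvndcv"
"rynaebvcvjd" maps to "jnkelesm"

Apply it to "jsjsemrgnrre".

Rule — shift every letter 9 places forward in the alphabet (wrapping around), then delete the first 3 characters.
Applying both steps to "jsjsemrgnrre": "sbsbnvapwaan", then "bnvapwaan".
(Check on "mbmpmeutm": → "vkvyvndcv" → "yvndcv" ✓)

bnvapwaan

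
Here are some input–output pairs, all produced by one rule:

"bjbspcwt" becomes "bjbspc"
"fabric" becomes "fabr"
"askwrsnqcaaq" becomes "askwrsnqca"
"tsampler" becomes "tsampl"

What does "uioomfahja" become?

The pattern: delete the last 2 characters.
Doing the same to "uioomfahja": "uioomfah".

uioomfah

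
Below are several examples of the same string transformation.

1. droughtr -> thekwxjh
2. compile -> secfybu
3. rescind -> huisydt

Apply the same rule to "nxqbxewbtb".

In each case the input is transformed by: shift every letter 10 places backward in the alphabet (wrapping around).
For "nxqbxewbtb" the result is "dngrnumrjr".

dngrnumrjr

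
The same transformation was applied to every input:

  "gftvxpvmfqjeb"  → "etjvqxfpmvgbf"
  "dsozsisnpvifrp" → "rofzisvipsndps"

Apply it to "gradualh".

In each case the input is transformed by: take characters alternately from the front and the back (1st, last, 2nd, 2nd-last, ...), then move the first 3 characters to the end (rotate left by 3).
Starting from "gradualh": after the first operation, "ghrlaadu"; after the second, "laadughr".

laadughr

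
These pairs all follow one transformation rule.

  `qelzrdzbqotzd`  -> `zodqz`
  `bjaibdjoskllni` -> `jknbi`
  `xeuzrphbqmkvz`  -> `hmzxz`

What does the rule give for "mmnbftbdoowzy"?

boymb

In each case the input is transformed by: keep one character in every 3, starting at position 1 (positions 1st, 4th, 7th, ...), then move the last 3 characters to the front (rotate right by 3).
So "mmnbftbdoowzy" becomes "boymb".
(Check on "bjaibdjoskllni": → "bijkn" → "jknbi" ✓)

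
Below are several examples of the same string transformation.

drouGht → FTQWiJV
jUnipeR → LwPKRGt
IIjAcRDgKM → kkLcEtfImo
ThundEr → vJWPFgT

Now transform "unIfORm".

WPkHqtO

The rule is to shift every letter 2 places forward in the alphabet (wrapping around), then flip the case of every letter.
For "unIfORm", step one produces "wpKhQTo"; step two turns that into "WPkHqtO".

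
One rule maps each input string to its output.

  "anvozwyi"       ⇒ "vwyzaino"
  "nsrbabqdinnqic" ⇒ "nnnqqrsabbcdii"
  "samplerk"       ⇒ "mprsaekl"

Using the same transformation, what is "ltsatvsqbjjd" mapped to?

Each output is the input with this applied: sort the characters into alphabetical order, then swap the front and back halves of the string.
On "ltsatvsqbjjd": the first step gives "abdjjlqssttv", and the second then gives "qssttvabdjjl".

qssttvabdjjl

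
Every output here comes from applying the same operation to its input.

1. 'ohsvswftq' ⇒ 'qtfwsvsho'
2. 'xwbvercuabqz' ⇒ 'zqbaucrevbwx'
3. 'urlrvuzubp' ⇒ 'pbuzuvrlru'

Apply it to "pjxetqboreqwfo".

What's happening: reverse the string.
So "pjxetqboreqwfo" becomes "ofwqerobqtexjp".

ofwqerobqtexjp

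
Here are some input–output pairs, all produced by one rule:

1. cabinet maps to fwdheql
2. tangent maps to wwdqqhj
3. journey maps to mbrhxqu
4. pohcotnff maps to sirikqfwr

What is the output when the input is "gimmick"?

jnlfplp

Rule — take characters alternately from the front and the back (1st, last, 2nd, 2nd-last, ...), then shift every letter 3 places forward in the alphabet (wrapping around).
Starting from "gimmick": after the first operation, "gkicmim"; after the second, "jnlfplp".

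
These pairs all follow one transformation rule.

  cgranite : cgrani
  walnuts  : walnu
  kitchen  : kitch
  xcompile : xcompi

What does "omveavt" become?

omvea

Each output is the input with this applied: delete the last 2 characters.
"omveavt" → "omvea".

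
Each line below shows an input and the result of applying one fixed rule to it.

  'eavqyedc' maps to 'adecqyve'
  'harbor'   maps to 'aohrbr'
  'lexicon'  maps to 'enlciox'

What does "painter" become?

Looking at the pairs, the operation is to swap each adjacent pair of characters (1↔2, 3↔4, ...), then take characters alternately from the front and the back (1st, last, 2nd, 2nd-last, ...).
Starting from "painter": after the first operation, "apnietr"; after the second, "arptnei".

arptnei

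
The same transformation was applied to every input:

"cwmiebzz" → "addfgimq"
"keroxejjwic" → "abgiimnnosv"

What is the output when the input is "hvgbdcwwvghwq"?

The pattern: shift every letter 4 places forward in the alphabet (wrapping around), then sort the characters into alphabetical order.
Starting from "hvgbdcwwvghwq": after the first operation, "lzkfhgaazklau"; after the second, "aaafghkklluzz".
(Check on "keroxejjwic": → "oivsbinnamg" → "abgiimnnosv" ✓)

aaafghkklluzz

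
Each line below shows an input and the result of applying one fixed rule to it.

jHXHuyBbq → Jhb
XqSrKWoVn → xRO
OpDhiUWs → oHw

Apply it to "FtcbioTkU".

fBt

The rule is to flip the case of every letter, then keep one character in every 3, starting at position 1 (positions 1st, 4th, 7th, ...).
On "FtcbioTkU": the first step gives "fTCBIOtKu", and the second then gives "fBt".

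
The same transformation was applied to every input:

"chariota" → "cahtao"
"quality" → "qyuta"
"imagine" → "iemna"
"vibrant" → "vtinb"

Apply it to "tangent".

ttann

Looking at the pairs, the operation is to take characters alternately from the front and the back (1st, last, 2nd, 2nd-last, ...), then delete the last 2 characters.
On "tangent": the first step gives "ttanneg", and the second then gives "ttann".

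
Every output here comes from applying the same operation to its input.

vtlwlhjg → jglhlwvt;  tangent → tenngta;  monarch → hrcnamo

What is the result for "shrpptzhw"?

wzhptrpsh

Rule — swap each adjacent pair of characters (1↔2, 3↔4, ...), then reverse the string.
Applying both steps to "shrpptzhw": "hsprtphzw", then "wzhptrpsh".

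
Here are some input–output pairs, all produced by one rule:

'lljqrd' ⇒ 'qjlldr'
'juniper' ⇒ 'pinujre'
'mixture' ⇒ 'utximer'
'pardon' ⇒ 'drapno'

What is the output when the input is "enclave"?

The rule is to move the last 2 characters to the front (rotate right by 2), then reverse the string.
Starting from "enclave": after the first operation, "veencla"; after the second, "alcneev".

alcneev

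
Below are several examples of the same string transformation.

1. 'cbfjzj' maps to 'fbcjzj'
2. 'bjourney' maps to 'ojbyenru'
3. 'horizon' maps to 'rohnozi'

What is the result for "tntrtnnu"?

tntunntr

In each case the input is transformed by: reverse the string, then move the last 3 characters to the front (rotate right by 3).
"tntrtnnu" → "unntrtnt" → "tntunntr".
(Check on "cbfjzj": → "jzjfbc" → "fbcjzj" ✓)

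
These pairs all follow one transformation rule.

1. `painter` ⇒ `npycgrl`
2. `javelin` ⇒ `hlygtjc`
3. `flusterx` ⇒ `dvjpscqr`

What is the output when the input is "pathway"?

What's happening: take characters alternately from the front and the back (1st, last, 2nd, 2nd-last, ...), then shift every letter 2 places backward in the alphabet (wrapping around).
Applying that to "pathway" gives "nwyyruf".

nwyyruf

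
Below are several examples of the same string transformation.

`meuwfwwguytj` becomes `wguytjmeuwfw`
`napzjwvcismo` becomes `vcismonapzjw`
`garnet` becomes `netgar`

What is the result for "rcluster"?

Rule — swap the front and back halves of the string.
So "rcluster" becomes "sterrclu".

sterrclu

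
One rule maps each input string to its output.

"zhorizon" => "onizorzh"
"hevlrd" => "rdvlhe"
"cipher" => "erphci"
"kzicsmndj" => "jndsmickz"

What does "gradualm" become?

lmuaadgr

The transformation: swap each adjacent pair of characters (1↔2, 3↔4, ...), then reverse the string.
Applying both steps to "gradualm": "rgdaauml", then "lmuaadgr".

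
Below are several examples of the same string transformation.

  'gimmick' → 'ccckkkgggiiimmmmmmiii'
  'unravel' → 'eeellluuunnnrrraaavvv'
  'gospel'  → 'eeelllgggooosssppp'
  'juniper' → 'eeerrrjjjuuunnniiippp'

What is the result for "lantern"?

rrrnnnlllaaannnttteee

Looking at the pairs, the operation is to move the last 2 characters to the front (rotate right by 2), then repeat every character 3 times.
On "lantern" that produces "rrrnnnlllaaannnttteee".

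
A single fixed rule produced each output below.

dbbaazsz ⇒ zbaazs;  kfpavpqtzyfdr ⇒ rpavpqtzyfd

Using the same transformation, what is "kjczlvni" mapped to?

Rule — delete the first 2 characters, then move the last character to the front.
Starting from "kjczlvni": after the first operation, "czlvni"; after the second, "iczlvn".

iczlvn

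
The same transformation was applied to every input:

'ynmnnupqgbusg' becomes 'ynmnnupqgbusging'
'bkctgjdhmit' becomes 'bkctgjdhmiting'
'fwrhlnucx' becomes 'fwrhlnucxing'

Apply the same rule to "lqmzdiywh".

Each output is the input with this applied: append "ing".
Applying that to "lqmzdiywh" gives "lqmzdiywhing".

lqmzdiywhing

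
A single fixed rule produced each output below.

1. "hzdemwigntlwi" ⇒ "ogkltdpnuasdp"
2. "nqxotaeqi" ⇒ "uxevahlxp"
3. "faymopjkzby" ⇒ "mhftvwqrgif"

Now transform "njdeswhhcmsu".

uqklzdoojtzb

Rule — shift every letter 7 places forward in the alphabet (wrapping around).
On "njdeswhhcmsu" that produces "uqklzdoojtzb".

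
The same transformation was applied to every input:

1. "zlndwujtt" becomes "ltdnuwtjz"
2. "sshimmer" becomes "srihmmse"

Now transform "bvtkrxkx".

Each output is the input with this applied: swap the first and last characters, then swap each adjacent pair of characters (1↔2, 3↔4, ...).
On "bvtkrxkx": the first step gives "xvtkrxkb", and the second then gives "vxktxrbk".
(Check on "zlndwujtt": → "tlndwujtz" → "ltdnuwtjz" ✓)

vxktxrbk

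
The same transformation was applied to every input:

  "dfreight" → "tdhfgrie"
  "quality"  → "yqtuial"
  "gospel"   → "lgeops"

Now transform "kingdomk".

kkmiondg

The pattern: reverse the string, then take characters alternately from the front and the back (1st, last, 2nd, 2nd-last, ...).
"kingdomk" → "kkmiondg".
(Check on "gospel": → "lepsog" → "lgeops" ✓)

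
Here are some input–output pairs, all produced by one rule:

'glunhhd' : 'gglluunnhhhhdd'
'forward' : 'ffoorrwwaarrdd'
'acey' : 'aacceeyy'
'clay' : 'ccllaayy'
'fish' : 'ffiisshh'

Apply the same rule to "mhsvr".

The pattern: double every character.
On "mhsvr" that produces "mmhhssvvrr".

mmhhssvvrr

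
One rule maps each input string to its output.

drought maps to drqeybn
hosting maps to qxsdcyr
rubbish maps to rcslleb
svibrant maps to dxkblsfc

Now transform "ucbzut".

dejlme

The transformation: reverse the string, then shift every letter 10 places forward in the alphabet (wrapping around).
On "ucbzut" that produces "dejlme".
(Check on "drought": → "thguord" → "drqeybn" ✓)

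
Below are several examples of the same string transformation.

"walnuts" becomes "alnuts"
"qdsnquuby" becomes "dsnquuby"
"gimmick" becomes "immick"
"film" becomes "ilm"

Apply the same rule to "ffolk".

The rule is to delete the first character.
Applying that to "ffolk" gives "folk".

folk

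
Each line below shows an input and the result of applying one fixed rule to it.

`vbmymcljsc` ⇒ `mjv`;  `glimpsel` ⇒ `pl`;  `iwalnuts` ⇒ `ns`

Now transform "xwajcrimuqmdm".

In each case the input is transformed by: move the first 2 characters to the end (rotate left by 2), then keep one character in every 3, starting at position 3 (positions 3rd, 6th, 9th, ...).
"xwajcrimuqmdm" → "cmmx".

cmmx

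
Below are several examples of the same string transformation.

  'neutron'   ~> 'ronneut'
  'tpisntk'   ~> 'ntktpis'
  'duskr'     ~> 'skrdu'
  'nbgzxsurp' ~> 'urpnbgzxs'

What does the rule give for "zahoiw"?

oiwzah

Looking at the pairs, the operation is to move the last 3 characters to the front (rotate right by 3).
"zahoiw" → "oiwzah".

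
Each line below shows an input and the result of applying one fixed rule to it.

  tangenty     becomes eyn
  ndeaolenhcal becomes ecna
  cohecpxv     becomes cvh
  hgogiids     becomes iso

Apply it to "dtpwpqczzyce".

What's happening: swap the front and back halves of the string, then keep one character in every 3, starting at position 1 (positions 1st, 4th, 7th, ...).
Working it through for "dtpwpqczzyce": intermediate "czzycedtpwpq", final "cydw".

cydw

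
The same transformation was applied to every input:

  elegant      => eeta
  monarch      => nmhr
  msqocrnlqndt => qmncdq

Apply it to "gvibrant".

ignr

In each case the input is transformed by: keep every other character starting from the first (positions 1st, 3rd, 5th, ...), then swap each adjacent pair of characters (1↔2, 3↔4, ...).
Applying both steps to "gvibrant": "girn", then "ignr".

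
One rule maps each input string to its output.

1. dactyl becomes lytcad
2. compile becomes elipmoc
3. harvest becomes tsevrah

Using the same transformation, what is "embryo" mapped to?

oyrbme

The pattern: reverse the string.
"embryo" → "oyrbme".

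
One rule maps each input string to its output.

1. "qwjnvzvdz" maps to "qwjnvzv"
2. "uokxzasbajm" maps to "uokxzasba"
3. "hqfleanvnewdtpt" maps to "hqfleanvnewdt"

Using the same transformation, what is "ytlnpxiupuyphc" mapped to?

Each output is the input with this applied: delete the last 2 characters.
Applying that to "ytlnpxiupuyphc" gives "ytlnpxiupuyp".

ytlnpxiupuyp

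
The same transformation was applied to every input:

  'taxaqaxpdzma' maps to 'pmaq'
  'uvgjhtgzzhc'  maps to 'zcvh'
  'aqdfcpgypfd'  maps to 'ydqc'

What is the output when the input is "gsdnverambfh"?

Each output is the input with this applied: keep one character in every 3, starting at position 2 (positions 2nd, 5th, 8th, ...), then move the first 2 characters to the end (rotate left by 2).
So "gsdnverambfh" becomes "afsv".

afsv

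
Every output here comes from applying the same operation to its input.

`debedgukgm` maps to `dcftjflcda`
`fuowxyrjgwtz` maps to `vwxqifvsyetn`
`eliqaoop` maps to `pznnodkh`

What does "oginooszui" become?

mnnrythnfh

In each case the input is transformed by: move the first 3 characters to the end (rotate left by 3), then shift every letter 1 place backward in the alphabet (wrapping around).
"oginooszui" → "nooszuiogi" → "mnnrythnfh".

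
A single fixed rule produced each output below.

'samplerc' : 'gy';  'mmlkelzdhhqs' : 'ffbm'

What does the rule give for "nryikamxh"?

sub

Each output is the input with this applied: keep one character in every 3, starting at position 3 (positions 3rd, 6th, 9th, ...), then shift every letter 6 places backward in the alphabet (wrapping around).
Applying both steps to "nryikamxh": "yah", then "sub".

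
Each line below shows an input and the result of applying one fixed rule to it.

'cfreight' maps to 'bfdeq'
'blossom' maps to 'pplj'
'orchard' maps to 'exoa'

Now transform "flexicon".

ufzlk

The transformation: delete the first 3 characters, then shift every letter 3 places backward in the alphabet (wrapping around).
For "flexicon", step one produces "xicon"; step two turns that into "ufzlk".
(Check on "blossom": → "ssom" → "pplj" ✓)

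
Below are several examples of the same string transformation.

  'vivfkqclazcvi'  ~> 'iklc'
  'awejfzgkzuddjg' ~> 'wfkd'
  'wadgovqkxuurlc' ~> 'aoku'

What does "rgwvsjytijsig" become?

gsts

In each case the input is transformed by: move the last character to the front, then keep one character in every 3, starting at position 3 (positions 3rd, 6th, 9th, ...).
Working it through for "rgwvsjytijsig": intermediate "grgwvsjytijsi", final "gsts".
(Check on "wadgovqkxuurlc": → "cwadgovqkxuurl" → "aoku" ✓)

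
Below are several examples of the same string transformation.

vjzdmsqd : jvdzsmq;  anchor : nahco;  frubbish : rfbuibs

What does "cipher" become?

ichpe

The transformation: delete the last character, then swap each adjacent pair of characters (1↔2, 3↔4, ...).
On "cipher" that produces "ichpe".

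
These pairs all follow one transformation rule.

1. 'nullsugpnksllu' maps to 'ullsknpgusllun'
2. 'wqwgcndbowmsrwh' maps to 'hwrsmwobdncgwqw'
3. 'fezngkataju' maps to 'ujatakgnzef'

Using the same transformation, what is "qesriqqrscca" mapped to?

In each case the input is transformed by: reverse the string.
On "qesriqqrscca" that produces "accsrqqirseq".

accsrqqirseq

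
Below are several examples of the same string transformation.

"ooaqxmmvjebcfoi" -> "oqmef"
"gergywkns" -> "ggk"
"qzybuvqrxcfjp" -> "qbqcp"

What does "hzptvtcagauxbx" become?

htcab

Looking at the pairs, the operation is to keep one character in every 3, starting at position 1 (positions 1st, 4th, 7th, ...).
Applying that to "hzptvtcagauxbx" gives "htcab".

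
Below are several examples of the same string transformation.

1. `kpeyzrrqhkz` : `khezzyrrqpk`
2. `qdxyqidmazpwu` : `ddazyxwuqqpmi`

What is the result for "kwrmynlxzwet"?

lkezyxwwtrnm

Each output is the input with this applied: sort the characters into reverse alphabetical order, then move the last 3 characters to the front (rotate right by 3).
For "kwrmynlxzwet" the result is "lkezyxwwtrnm".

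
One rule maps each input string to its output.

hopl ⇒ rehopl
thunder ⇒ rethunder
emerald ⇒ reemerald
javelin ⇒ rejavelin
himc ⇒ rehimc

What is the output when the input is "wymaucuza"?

rewymaucuza

What's happening: prepend "re".
So "wymaucuza" becomes "rewymaucuza".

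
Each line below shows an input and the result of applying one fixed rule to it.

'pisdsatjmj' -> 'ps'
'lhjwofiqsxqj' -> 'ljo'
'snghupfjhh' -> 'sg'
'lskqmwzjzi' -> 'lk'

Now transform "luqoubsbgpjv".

The pattern: keep every other character starting from the first (positions 1st, 3rd, 5th, ...), then delete the last 3 characters.
Applying both steps to "luqoubsbgpjv": "lqusgj", then "lqu".

lqu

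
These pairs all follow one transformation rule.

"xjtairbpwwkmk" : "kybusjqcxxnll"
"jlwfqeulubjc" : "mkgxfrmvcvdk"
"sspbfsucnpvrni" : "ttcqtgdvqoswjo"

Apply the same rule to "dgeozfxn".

The transformation: swap each adjacent pair of characters (1↔2, 3↔4, ...), then shift every letter 1 place forward in the alphabet (wrapping around).
For "dgeozfxn" the result is "hepfgaoy".

hepfgaoy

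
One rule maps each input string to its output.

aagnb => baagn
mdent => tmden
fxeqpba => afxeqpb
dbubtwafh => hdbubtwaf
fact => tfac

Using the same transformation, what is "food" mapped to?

The transformation: move the last character to the front.
For "food" the result is "dfoo".

dfoo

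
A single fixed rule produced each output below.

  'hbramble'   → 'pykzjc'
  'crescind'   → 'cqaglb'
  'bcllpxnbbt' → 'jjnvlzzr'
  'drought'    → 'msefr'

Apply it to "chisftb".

gqdrz

Looking at the pairs, the operation is to delete the first 2 characters, then shift every letter 2 places backward in the alphabet (wrapping around).
On "chisftb": the first step gives "isftb", and the second then gives "gqdrz".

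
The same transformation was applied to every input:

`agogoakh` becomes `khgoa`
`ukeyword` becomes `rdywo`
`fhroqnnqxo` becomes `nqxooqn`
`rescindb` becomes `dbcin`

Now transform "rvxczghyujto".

hyujtoczg

The transformation: delete the first 3 characters, then move the first 3 characters to the end (rotate left by 3).
"rvxczghyujto" → "czghyujto" → "hyujtoczg".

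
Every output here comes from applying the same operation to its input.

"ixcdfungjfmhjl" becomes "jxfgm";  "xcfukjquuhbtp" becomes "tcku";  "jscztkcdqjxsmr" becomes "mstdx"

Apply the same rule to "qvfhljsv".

svl

The transformation: move the last 3 characters to the front (rotate right by 3), then keep one character in every 3, starting at position 2 (positions 2nd, 5th, 8th, ...).
"qvfhljsv" → "jsvqvfhl" → "svl".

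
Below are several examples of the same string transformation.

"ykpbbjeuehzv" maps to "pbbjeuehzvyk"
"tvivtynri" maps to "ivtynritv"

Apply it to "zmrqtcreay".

The transformation: move the first 2 characters to the end (rotate left by 2).
For "zmrqtcreay" the result is "rqtcreayzm".

rqtcreayzm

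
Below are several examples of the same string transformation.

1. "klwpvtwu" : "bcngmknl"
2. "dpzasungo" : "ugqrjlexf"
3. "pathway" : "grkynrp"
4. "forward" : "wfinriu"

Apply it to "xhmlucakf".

Rule — shift every letter 9 places backward in the alphabet (wrapping around).
On "xhmlucakf" that produces "oydcltrbw".

oydcltrbw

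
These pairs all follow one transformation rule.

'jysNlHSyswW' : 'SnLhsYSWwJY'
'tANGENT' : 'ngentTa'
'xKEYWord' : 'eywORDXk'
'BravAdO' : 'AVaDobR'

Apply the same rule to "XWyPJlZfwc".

YpjLzFWCxw

The rule is to flip the case of every letter, then move the first 2 characters to the end (rotate left by 2).
Applying both steps to "XWyPJlZfwc": "xwYpjLzFWC", then "YpjLzFWCxw".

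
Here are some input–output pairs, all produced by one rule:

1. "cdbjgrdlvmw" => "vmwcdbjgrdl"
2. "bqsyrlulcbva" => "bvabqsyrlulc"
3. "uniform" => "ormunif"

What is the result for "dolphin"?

In each case the input is transformed by: move the last 3 characters to the front (rotate right by 3).
So "dolphin" becomes "hindolp".

hindolp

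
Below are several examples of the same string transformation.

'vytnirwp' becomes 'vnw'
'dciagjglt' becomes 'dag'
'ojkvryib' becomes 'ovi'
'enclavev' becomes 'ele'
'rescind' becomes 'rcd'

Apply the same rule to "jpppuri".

jpi

Each output is the input with this applied: keep one character in every 3, starting at position 1 (positions 1st, 4th, 7th, ...).
"jpppuri" → "jpi".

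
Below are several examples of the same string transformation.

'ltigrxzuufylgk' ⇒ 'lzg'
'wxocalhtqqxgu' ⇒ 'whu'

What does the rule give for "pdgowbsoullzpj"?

psp

The transformation: keep one character in every 3, starting at position 1 (positions 1st, 4th, 7th, ...), then keep every other character starting from the first (positions 1st, 3rd, 5th, ...).
Applying both steps to "pdgowbsoullzpj": "poslp", then "psp".
(Check on "ltigrxzuufylgk": → "lgzfg" → "lzg" ✓)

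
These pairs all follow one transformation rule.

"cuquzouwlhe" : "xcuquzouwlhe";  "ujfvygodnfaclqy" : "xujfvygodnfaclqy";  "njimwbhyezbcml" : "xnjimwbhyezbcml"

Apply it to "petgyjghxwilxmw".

The transformation: prepend "x".
Doing the same to "petgyjghxwilxmw": "xpetgyjghxwilxmw".

xpetgyjghxwilxmw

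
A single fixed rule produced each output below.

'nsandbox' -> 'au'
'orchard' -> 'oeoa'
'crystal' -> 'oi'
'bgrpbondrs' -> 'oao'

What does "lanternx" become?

The rule is to shift every letter 3 places backward in the alphabet (wrapping around), then keep only the vowels.
So "lanternx" becomes "iou".

iou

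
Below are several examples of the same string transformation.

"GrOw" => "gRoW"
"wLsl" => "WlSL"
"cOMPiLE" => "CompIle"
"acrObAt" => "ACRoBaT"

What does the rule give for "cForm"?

CfORM

What's happening: flip the case of every letter.
On "cForm" that produces "CfORM".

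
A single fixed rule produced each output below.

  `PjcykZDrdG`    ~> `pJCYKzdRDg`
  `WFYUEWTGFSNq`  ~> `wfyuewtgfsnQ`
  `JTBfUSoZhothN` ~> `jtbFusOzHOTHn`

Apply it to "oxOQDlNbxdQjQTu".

In each case the input is transformed by: flip the case of every letter.
Applying that to "oxOQDlNbxdQjQTu" gives "OXoqdLnBXDqJqtU".

OXoqdLnBXDqJqtU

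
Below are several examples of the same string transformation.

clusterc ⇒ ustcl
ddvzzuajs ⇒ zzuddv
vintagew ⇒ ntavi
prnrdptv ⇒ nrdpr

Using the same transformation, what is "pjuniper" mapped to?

unipj

Looking at the pairs, the operation is to delete the last 3 characters, then move the last 3 characters to the front (rotate right by 3).
Doing the same to "pjuniper": "unipj".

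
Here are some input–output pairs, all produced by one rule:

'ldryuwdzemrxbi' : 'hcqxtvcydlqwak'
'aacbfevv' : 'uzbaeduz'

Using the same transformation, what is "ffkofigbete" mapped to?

Looking at the pairs, the operation is to shift every letter 1 place backward in the alphabet (wrapping around), then swap the first and last characters.
On "ffkofigbete": the first step gives "eejnehfadsd", and the second then gives "dejnehfadse".

dejnehfadse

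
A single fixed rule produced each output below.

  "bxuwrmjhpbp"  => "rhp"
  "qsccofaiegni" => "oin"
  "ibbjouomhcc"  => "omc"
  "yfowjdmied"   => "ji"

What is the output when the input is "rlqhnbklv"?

Looking at the pairs, the operation is to delete the first 2 characters, then keep one character in every 3, starting at position 3 (positions 3rd, 6th, 9th, ...).
On "rlqhnbklv" that produces "nl".

nl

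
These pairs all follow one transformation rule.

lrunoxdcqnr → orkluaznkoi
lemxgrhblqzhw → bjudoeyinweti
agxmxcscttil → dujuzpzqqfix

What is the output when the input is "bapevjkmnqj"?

xmbsghjkngy

The rule is to move the first character to the end, then shift every letter 3 places backward in the alphabet (wrapping around).
Starting from "bapevjkmnqj": after the first operation, "apevjkmnqjb"; after the second, "xmbsghjkngy".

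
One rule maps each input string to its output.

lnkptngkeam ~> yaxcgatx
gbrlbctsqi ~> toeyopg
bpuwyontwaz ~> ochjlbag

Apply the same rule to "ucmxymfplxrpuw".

The pattern: delete the last 3 characters, then shift every letter 13 places forward in the alphabet (wrapping around) — i.e. ROT13.
For "ucmxymfplxrpuw" the result is "hpzklzscyke".

hpzklzscyke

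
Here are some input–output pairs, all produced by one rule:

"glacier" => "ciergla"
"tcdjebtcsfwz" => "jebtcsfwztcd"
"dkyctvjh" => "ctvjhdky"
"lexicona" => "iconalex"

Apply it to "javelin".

elinjav

The pattern: move the first 3 characters to the end (rotate left by 3).
For "javelin" the result is "elinjav".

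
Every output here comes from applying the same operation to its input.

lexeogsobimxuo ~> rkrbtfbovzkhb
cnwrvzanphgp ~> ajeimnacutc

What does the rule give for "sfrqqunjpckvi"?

In each case the input is transformed by: delete the first character, then shift every letter 13 places forward in the alphabet (wrapping around) — i.e. ROT13.
Starting from "sfrqqunjpckvi": after the first operation, "frqqunjpckvi"; after the second, "seddhawcpxiv".
(Check on "lexeogsobimxuo": → "exeogsobimxuo" → "rkrbtfbovzkhb" ✓)

seddhawcpxiv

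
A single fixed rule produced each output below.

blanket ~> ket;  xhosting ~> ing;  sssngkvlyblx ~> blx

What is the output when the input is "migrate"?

ate

What's happening: keep only the last 3 characters.
Doing the same to "migrate": "ate".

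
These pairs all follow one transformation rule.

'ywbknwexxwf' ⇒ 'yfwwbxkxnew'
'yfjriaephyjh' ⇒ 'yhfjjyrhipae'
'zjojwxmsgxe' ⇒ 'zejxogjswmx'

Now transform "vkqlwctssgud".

The rule is to take characters alternately from the front and the back (1st, last, 2nd, 2nd-last, ...).
"vkqlwctssgud" → "vdkuqglswsct".

vdkuqglswsct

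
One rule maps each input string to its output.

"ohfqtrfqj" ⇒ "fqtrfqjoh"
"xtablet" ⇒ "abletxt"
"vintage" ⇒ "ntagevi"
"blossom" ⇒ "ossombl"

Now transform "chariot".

The rule is to move the first 2 characters to the end (rotate left by 2).
Doing the same to "chariot": "ariotch".

ariotch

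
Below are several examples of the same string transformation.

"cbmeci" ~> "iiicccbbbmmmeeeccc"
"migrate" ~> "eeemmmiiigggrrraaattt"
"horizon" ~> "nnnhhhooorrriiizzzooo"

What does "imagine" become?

The rule is to repeat every character 3 times, then move the last 3 characters to the front (rotate right by 3).
"imagine" → "iiimmmaaagggiiinnneee" → "eeeiiimmmaaagggiiinnn".

eeeiiimmmaaagggiiinnn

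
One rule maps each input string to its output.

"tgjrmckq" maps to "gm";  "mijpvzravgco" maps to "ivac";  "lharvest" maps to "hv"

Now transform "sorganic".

oa

Each output is the input with this applied: delete the last character, then keep one character in every 3, starting at position 2 (positions 2nd, 5th, 8th, ...).
"sorganic" → "sorgani" → "oa".
(Check on "mijpvzravgco": → "mijpvzravgc" → "ivac" ✓)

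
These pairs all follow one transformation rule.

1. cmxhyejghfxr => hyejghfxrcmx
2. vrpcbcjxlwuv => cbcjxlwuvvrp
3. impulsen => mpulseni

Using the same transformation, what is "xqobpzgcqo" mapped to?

Each output is the input with this applied: swap the front and back halves of the string, then move the last 3 characters to the front (rotate right by 3).
On "xqobpzgcqo": the first step gives "zgcqoxqobp", and the second then gives "obpzgcqoxq".

obpzgcqoxq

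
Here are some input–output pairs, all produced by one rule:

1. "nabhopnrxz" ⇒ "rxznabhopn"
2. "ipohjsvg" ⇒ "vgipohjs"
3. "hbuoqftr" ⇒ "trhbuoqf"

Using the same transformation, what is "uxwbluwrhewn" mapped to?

In each case the input is transformed by: swap the front and back halves of the string, then move the first 2 characters to the end (rotate left by 2).
Applying both steps to "uxwbluwrhewn": "wrhewnuxwblu", then "hewnuxwbluwr".

hewnuxwbluwr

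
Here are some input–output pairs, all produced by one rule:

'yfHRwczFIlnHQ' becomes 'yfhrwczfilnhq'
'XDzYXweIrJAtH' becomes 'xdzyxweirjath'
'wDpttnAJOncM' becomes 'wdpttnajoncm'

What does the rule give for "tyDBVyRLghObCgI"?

Each output is the input with this applied: convert every letter to lowercase.
On "tyDBVyRLghObCgI" that produces "tydbvyrlghobcgi".

tydbvyrlghobcgi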